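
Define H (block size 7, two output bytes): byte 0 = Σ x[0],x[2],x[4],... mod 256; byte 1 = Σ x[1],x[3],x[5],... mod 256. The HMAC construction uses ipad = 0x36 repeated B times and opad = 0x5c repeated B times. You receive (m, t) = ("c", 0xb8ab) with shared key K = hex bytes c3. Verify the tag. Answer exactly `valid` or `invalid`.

valid

Key hex bytes c3 is 1 byte ≤ B = 7; zero-pad to 7 bytes: K' = c3 00 00 00 00 00 00.
K' ⊕ ipad = f5 36 36 36 36 36 36; K' ⊕ opad = 9f 5c 5c 5c 5c 5c 5c.
Inner hash: even-index sum = 407 mod 256 = 151; odd-index sum = 261 mod 256 = 5 → 97 05.
Outer hash (recomputed tag): even-index sum = 440 mod 256 = 184; odd-index sum = 427 mod 256 = 171 → b8 ab.
Recomputed tag = b8ab; claimed = b8ab → match.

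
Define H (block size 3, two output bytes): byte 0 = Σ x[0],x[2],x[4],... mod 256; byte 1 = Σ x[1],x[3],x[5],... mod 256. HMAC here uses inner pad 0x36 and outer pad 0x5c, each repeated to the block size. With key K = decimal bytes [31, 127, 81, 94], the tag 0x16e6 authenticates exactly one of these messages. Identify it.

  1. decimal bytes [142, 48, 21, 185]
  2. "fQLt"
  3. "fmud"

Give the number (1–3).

Key decimal bytes [31, 127, 81, 94] = 1f 7f 51 5e is 4 bytes > B = 3, so hash it first: H(key) = 70 dd, then zero-pad to 3 bytes: K' = 70 dd 00.
K' ⊕ ipad = 46 eb 36; K' ⊕ opad = 2c 81 5c.
m1: inner = H(46 eb 36 8e 30 15 b9) = 65 8e; tag = H(2c 81 5c 65 8e) = 16e6 ← matches
m2: inner = H(46 eb 36 66 51 4c 74) = 41 9d; tag = H(2c 81 5c 41 9d) = 25c2
m3: inner = H(46 eb 36 66 6d 75 64) = 4d c6; tag = H(2c 81 5c 4d c6) = 4ece

1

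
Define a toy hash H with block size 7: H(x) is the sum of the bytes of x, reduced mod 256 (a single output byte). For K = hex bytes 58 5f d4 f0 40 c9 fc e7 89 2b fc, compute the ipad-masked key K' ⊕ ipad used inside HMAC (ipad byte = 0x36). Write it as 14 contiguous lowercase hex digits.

Key hex bytes 58 5f d4 f0 40 c9 fc e7 89 2b fc is 11 bytes > B = 7, so hash it first: H(key) = 17, then zero-pad to 7 bytes: K' = 17 00 00 00 00 00 00.
XOR each byte with 0x36: 17⊕36=21, 00⊕36=36, 00⊕36=36, 00⊕36=36, 00⊕36=36, 00⊕36=36, 00⊕36=36.

21363636363636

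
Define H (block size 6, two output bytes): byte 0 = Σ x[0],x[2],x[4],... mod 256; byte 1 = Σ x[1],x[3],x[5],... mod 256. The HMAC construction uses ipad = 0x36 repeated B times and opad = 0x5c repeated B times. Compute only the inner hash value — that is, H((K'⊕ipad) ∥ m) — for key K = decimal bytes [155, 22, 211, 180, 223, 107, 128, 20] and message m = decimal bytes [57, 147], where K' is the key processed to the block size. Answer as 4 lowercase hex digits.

a07e

Key decimal bytes [155, 22, 211, 180, 223, 107, 128, 20] = 9b 16 d3 b4 df 6b 80 14 is 8 bytes > B = 6, so hash it first: H(key) = cd 49, then zero-pad to 6 bytes: K' = cd 49 00 00 00 00.
K' ⊕ ipad = fb 7f 36 36 36 36.
Inner input = fb 7f 36 36 36 36 ∥ 39 93.
Inner hash: even-index sum = 416 mod 256 = 160; odd-index sum = 382 mod 256 = 126 → a0 7e.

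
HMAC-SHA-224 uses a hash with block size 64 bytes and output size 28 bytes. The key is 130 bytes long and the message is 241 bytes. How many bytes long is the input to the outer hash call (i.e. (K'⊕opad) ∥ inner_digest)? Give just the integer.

Key is 130 > 64 bytes, so it is hashed to 28 bytes then zero-padded to 64: |K'| = 64.
Outer input = (K'⊕opad) ∥ H(inner) → 64 + 28 = 92 bytes.

92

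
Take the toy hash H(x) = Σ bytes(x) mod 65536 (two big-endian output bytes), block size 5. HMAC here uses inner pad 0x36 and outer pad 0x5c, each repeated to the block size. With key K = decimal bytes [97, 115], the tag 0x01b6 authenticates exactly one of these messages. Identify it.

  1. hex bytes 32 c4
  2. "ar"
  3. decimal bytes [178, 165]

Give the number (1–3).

Key decimal bytes [97, 115] = 61 73 is 2 bytes ≤ B = 5; zero-pad to 5 bytes: K' = 61 73 00 00 00.
K' ⊕ ipad = 57 45 36 36 36; K' ⊕ opad = 3d 2f 5c 5c 5c.
m1: inner = H(57 45 36 36 36 32 c4) = 02 34; tag = H(3d 2f 5c 5c 5c 02 34) = 01b6 ← matches
m2: inner = H(57 45 36 36 36 61 72) = 02 11; tag = H(3d 2f 5c 5c 5c 02 11) = 0193
m3: inner = H(57 45 36 36 36 b2 a5) = 02 95; tag = H(3d 2f 5c 5c 5c 02 95) = 0217

1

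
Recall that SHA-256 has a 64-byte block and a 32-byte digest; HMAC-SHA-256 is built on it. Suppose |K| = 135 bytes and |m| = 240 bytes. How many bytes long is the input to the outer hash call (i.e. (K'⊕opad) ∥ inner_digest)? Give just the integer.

96

Key is 135 > 64 bytes, so it is hashed to 32 bytes then zero-padded to 64: |K'| = 64.
Outer input = (K'⊕opad) ∥ H(inner) → 64 + 32 = 96 bytes.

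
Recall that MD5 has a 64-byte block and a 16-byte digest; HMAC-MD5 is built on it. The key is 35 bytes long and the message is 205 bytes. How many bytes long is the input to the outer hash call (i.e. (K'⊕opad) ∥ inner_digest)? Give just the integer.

Key is 35 ≤ 64 bytes, zero-padded: |K'| = 64.
Outer input = (K'⊕opad) ∥ H(inner) → 64 + 16 = 80 bytes.

80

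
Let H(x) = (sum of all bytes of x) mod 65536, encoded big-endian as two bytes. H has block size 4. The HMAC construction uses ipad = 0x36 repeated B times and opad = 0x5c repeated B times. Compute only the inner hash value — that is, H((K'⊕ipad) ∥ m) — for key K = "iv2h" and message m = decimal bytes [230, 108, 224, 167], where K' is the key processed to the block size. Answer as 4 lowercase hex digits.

03da

Key "iv2h" = 69 76 32 68 is exactly B = 4 bytes: K' = 69 76 32 68.
K' ⊕ ipad = 5f 40 04 5e.
Inner input = 5f 40 04 5e ∥ e6 6c e0 a7.
Inner hash: sum = 95+64+4+94+230+108+224+167 = 986 → 03 da.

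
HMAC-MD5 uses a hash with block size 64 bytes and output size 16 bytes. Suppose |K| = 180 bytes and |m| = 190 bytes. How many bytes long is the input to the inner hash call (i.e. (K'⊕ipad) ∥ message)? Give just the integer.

Key is 180 > 64 bytes, so it is hashed to 16 bytes then zero-padded to 64: |K'| = 64.
Inner input = (K'⊕ipad) ∥ m → 64 + 190 = 254 bytes.

254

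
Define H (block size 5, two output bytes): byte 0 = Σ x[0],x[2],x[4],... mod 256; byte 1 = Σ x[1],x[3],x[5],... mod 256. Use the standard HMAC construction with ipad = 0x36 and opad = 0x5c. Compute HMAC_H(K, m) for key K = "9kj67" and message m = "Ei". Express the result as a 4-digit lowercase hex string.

Key "9kj67" = 39 6b 6a 36 37 is exactly B = 5 bytes: K' = 39 6b 6a 36 37.
K' ⊕ ipad = 0f 5d 5c 00 01.  K' ⊕ opad = 65 37 36 6a 6b.
Inner input = (K'⊕ipad) ∥ m = 0f 5d 5c 00 01 ∥ 45 69.
Inner hash: even-index sum = 213 mod 256 = 213; odd-index sum = 162 mod 256 = 162 → d5 a2.
Outer input = (K'⊕opad) ∥ inner = 65 37 36 6a 6b ∥ d5 a2.
Outer hash (tag): even-index sum = 424 mod 256 = 168; odd-index sum = 374 mod 256 = 118 → a8 76.

a876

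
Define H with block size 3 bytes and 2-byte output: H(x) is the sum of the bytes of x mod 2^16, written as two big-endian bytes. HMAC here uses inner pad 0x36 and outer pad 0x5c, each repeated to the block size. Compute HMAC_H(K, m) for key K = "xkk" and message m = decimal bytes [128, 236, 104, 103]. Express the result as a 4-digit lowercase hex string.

00d8

Key "xkk" = 78 6b 6b is exactly B = 3 bytes: K' = 78 6b 6b.
K' ⊕ ipad = 4e 5d 5d.  K' ⊕ opad = 24 37 37.
Inner input = (K'⊕ipad) ∥ m = 4e 5d 5d ∥ 80 ec 68 67.
Inner hash: sum = 78+93+93+128+236+104+103 = 835 → 03 43.
Outer input = (K'⊕opad) ∥ inner = 24 37 37 ∥ 03 43.
Outer hash (tag): sum = 36+55+55+3+67 = 216 → 00 d8.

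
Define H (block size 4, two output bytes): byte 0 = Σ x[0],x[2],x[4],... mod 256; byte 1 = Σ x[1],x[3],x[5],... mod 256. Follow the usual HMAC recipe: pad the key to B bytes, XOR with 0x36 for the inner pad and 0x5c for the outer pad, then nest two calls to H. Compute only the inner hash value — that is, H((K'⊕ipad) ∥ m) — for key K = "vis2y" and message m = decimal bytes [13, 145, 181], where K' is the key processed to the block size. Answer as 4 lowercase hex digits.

Key "vis2y" = 76 69 73 32 79 is 5 bytes > B = 4, so hash it first: H(key) = 62 9b, then zero-pad to 4 bytes: K' = 62 9b 00 00.
K' ⊕ ipad = 54 ad 36 36.
Inner input = 54 ad 36 36 ∥ 0d 91 b5.
Inner hash: even-index sum = 332 mod 256 = 76; odd-index sum = 372 mod 256 = 116 → 4c 74.

4c74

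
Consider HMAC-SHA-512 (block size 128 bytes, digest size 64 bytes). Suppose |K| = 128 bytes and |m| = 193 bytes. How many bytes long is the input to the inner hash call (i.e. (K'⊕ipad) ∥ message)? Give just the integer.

Key is 128 ≤ 128 bytes, zero-padded: |K'| = 128.
Inner input = (K'⊕ipad) ∥ m → 128 + 193 = 321 bytes.

321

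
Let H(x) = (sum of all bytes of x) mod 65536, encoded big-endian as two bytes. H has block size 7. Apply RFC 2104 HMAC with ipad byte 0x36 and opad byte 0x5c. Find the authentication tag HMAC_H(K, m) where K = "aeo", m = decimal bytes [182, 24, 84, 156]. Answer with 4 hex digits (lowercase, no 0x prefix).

02b5

Key "aeo" = 61 65 6f is 3 bytes ≤ B = 7; zero-pad to 7 bytes: K' = 61 65 6f 00 00 00 00.
K' ⊕ ipad = 57 53 59 36 36 36 36.  K' ⊕ opad = 3d 39 33 5c 5c 5c 5c.
Inner input = (K'⊕ipad) ∥ m = 57 53 59 36 36 36 36 ∥ b6 18 54 9c.
Inner hash: sum = 87+83+89+54+54+54+54+182+24+84+156 = 921 → 03 99.
Outer input = (K'⊕opad) ∥ inner = 3d 39 33 5c 5c 5c 5c ∥ 03 99.
Outer hash (tag): sum = 61+57+51+92+92+92+92+3+153 = 693 → 02 b5.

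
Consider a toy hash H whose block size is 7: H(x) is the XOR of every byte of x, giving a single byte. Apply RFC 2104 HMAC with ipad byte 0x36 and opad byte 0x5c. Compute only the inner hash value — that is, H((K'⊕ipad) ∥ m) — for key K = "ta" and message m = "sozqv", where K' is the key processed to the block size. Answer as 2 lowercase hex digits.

42

Key "ta" = 74 61 is 2 bytes ≤ B = 7; zero-pad to 7 bytes: K' = 74 61 00 00 00 00 00.
K' ⊕ ipad = 42 57 36 36 36 36 36.
Inner input = 42 57 36 36 36 36 36 ∥ 73 6f 7a 71 76.
Inner hash: XOR 42⊕57⊕36⊕36⊕36⊕36⊕36⊕73⊕6f⊕7a⊕71⊕76 = 42.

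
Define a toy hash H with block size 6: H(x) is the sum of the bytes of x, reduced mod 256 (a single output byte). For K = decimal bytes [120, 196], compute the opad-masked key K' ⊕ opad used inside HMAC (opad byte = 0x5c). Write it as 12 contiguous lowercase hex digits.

Key decimal bytes [120, 196] = 78 c4 is 2 bytes ≤ B = 6; zero-pad to 6 bytes: K' = 78 c4 00 00 00 00.
XOR each byte with 0x5c: 78⊕5c=24, c4⊕5c=98, 00⊕5c=5c, 00⊕5c=5c, 00⊕5c=5c, 00⊕5c=5c.

24985c5c5c5c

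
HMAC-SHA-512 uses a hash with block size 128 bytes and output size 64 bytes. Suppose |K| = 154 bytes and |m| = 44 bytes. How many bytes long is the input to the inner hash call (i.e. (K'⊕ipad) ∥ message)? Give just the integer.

172

Key is 154 > 128 bytes, so it is hashed to 64 bytes then zero-padded to 128: |K'| = 128.
Inner input = (K'⊕ipad) ∥ m → 128 + 44 = 172 bytes.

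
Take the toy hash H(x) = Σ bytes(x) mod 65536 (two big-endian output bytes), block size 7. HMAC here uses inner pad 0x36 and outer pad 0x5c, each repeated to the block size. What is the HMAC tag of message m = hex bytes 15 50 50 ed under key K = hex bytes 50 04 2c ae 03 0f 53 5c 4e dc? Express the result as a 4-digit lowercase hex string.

0287

Key hex bytes 50 04 2c ae 03 0f 53 5c 4e dc is 10 bytes > B = 7, so hash it first: H(key) = 03 19, then zero-pad to 7 bytes: K' = 03 19 00 00 00 00 00.
K' ⊕ ipad = 35 2f 36 36 36 36 36.  K' ⊕ opad = 5f 45 5c 5c 5c 5c 5c.
Inner input = (K'⊕ipad) ∥ m = 35 2f 36 36 36 36 36 ∥ 15 50 50 ed.
Inner hash: sum = 53+47+54+54+54+54+54+21+80+80+237 = 788 → 03 14.
Outer input = (K'⊕opad) ∥ inner = 5f 45 5c 5c 5c 5c 5c ∥ 03 14.
Outer hash (tag): sum = 95+69+92+92+92+92+92+3+20 = 647 → 02 87.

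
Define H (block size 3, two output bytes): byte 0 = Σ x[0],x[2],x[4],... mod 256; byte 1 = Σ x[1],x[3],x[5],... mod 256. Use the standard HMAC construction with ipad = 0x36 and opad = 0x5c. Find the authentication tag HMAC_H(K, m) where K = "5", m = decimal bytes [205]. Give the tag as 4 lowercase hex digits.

Key "5" = 35 is 1 byte ≤ B = 3; zero-pad to 3 bytes: K' = 35 00 00.
K' ⊕ ipad = 03 36 36.  K' ⊕ opad = 69 5c 5c.
Inner input = (K'⊕ipad) ∥ m = 03 36 36 ∥ cd.
Inner hash: even-index sum = 57 mod 256 = 57; odd-index sum = 259 mod 256 = 3 → 39 03.
Outer input = (K'⊕opad) ∥ inner = 69 5c 5c ∥ 39 03.
Outer hash (tag): even-index sum = 200 mod 256 = 200; odd-index sum = 149 mod 256 = 149 → c8 95.

c895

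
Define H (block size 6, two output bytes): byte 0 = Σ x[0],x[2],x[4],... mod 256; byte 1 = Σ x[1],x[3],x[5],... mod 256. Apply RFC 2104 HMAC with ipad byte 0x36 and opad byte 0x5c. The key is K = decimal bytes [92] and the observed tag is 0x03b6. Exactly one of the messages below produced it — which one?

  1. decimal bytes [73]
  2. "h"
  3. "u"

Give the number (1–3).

Key decimal bytes [92] = 5c is 1 byte ≤ B = 6; zero-pad to 6 bytes: K' = 5c 00 00 00 00 00.
K' ⊕ ipad = 6a 36 36 36 36 36; K' ⊕ opad = 00 5c 5c 5c 5c 5c.
m1: inner = H(6a 36 36 36 36 36 49) = 1f a2; tag = H(00 5c 5c 5c 5c 5c 1f a2) = d7b6
m2: inner = H(6a 36 36 36 36 36 68) = 3e a2; tag = H(00 5c 5c 5c 5c 5c 3e a2) = f6b6
m3: inner = H(6a 36 36 36 36 36 75) = 4b a2; tag = H(00 5c 5c 5c 5c 5c 4b a2) = 03b6 ← matches

3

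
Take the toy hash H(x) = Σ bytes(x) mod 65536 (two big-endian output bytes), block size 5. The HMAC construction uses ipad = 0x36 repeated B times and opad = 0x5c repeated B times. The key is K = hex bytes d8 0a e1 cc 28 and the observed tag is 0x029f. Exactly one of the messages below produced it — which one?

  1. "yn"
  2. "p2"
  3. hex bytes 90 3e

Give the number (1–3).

Key hex bytes d8 0a e1 cc 28 is exactly B = 5 bytes: K' = d8 0a e1 cc 28.
K' ⊕ ipad = ee 3c d7 fa 1e; K' ⊕ opad = 84 56 bd 90 74.
m1: inner = H(ee 3c d7 fa 1e 79 6e) = 04 00; tag = H(84 56 bd 90 74 04 00) = 029f ← matches
m2: inner = H(ee 3c d7 fa 1e 70 32) = 03 bb; tag = H(84 56 bd 90 74 03 bb) = 0359
m3: inner = H(ee 3c d7 fa 1e 90 3e) = 03 e7; tag = H(84 56 bd 90 74 03 e7) = 0385

1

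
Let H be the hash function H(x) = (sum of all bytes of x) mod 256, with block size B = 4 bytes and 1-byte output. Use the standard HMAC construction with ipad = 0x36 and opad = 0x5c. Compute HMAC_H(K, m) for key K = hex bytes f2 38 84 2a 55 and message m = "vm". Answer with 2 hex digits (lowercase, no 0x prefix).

Key hex bytes f2 38 84 2a 55 is 5 bytes > B = 4, so hash it first: H(key) = 2d, then zero-pad to 4 bytes: K' = 2d 00 00 00.
K' ⊕ ipad = 1b 36 36 36.  K' ⊕ opad = 71 5c 5c 5c.
Inner input = (K'⊕ipad) ∥ m = 1b 36 36 36 ∥ 76 6d.
Inner hash: sum = 27+54+54+54+118+109 = 416; mod 256 = 160 → a0.
Outer input = (K'⊕opad) ∥ inner = 71 5c 5c 5c ∥ a0.
Outer hash (tag): sum = 113+92+92+92+160 = 549; mod 256 = 37 → 25.

25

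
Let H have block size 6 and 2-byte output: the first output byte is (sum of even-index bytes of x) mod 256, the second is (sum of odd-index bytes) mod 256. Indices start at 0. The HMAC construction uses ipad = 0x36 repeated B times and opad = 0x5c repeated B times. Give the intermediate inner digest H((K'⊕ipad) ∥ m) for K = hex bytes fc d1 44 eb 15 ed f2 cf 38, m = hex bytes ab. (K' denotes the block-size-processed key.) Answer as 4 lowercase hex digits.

60ba

Key hex bytes fc d1 44 eb 15 ed f2 cf 38 is 9 bytes > B = 6, so hash it first: H(key) = 7f 78, then zero-pad to 6 bytes: K' = 7f 78 00 00 00 00.
K' ⊕ ipad = 49 4e 36 36 36 36.
Inner input = 49 4e 36 36 36 36 ∥ ab.
Inner hash: even-index sum = 352 mod 256 = 96; odd-index sum = 186 mod 256 = 186 → 60 ba.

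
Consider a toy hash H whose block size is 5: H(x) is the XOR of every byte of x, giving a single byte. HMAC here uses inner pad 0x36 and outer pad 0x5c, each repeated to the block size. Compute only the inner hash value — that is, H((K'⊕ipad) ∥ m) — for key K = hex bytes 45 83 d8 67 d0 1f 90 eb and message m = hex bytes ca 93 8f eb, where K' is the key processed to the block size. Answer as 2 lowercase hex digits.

Key hex bytes 45 83 d8 67 d0 1f 90 eb is 8 bytes > B = 5, so hash it first: H(key) = cd, then zero-pad to 5 bytes: K' = cd 00 00 00 00.
K' ⊕ ipad = fb 36 36 36 36.
Inner input = fb 36 36 36 36 ∥ ca 93 8f eb.
Inner hash: XOR fb⊕36⊕36⊕36⊕36⊕ca⊕93⊕8f⊕eb = c6.

c6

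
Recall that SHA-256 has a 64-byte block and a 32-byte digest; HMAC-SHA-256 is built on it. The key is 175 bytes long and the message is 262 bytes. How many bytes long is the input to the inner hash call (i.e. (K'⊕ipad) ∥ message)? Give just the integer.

Key is 175 > 64 bytes, so it is hashed to 32 bytes then zero-padded to 64: |K'| = 64.
Inner input = (K'⊕ipad) ∥ m → 64 + 262 = 326 bytes.

326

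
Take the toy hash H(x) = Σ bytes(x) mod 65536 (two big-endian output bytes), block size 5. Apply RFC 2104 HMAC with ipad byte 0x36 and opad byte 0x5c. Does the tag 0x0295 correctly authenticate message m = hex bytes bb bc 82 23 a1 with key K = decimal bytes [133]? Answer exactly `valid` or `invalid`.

Key decimal bytes [133] = 85 is 1 byte ≤ B = 5; zero-pad to 5 bytes: K' = 85 00 00 00 00.
K' ⊕ ipad = b3 36 36 36 36; K' ⊕ opad = d9 5c 5c 5c 5c.
Inner hash: sum = 179+54+54+54+54+187+188+130+35+161 = 1096 → 04 48.
Outer hash (recomputed tag): sum = 217+92+92+92+92+4+72 = 661 → 02 95.
Recomputed tag = 0295; claimed = 0295 → match.

valid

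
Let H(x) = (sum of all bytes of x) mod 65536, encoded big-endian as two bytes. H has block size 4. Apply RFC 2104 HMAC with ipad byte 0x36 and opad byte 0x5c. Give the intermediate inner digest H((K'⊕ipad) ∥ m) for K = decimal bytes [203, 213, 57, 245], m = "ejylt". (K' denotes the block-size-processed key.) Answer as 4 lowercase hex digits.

04da

Key decimal bytes [203, 213, 57, 245] = cb d5 39 f5 is exactly B = 4 bytes: K' = cb d5 39 f5.
K' ⊕ ipad = fd e3 0f c3.
Inner input = fd e3 0f c3 ∥ 65 6a 79 6c 74.
Inner hash: sum = 253+227+15+195+101+106+121+108+116 = 1242 → 04 da.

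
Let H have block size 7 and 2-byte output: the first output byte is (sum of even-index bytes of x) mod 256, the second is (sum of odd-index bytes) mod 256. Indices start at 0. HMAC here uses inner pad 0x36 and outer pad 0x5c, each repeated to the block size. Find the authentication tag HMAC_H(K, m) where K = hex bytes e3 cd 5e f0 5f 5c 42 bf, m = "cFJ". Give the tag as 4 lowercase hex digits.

Key hex bytes e3 cd 5e f0 5f 5c 42 bf is 8 bytes > B = 7, so hash it first: H(key) = e2 d8, then zero-pad to 7 bytes: K' = e2 d8 00 00 00 00 00.
K' ⊕ ipad = d4 ee 36 36 36 36 36.  K' ⊕ opad = be 84 5c 5c 5c 5c 5c.
Inner input = (K'⊕ipad) ∥ m = d4 ee 36 36 36 36 36 ∥ 63 46 4a.
Inner hash: even-index sum = 444 mod 256 = 188; odd-index sum = 519 mod 256 = 7 → bc 07.
Outer input = (K'⊕opad) ∥ inner = be 84 5c 5c 5c 5c 5c ∥ bc 07.
Outer hash (tag): even-index sum = 473 mod 256 = 217; odd-index sum = 504 mod 256 = 248 → d9 f8.

d9f8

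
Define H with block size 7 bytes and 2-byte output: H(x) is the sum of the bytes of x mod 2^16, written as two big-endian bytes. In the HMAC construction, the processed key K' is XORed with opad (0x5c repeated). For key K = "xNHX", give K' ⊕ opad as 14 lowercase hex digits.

Key "xNHX" = 78 4e 48 58 is 4 bytes ≤ B = 7; zero-pad to 7 bytes: K' = 78 4e 48 58 00 00 00.
XOR each byte with 0x5c: 78⊕5c=24, 4e⊕5c=12, 48⊕5c=14, 58⊕5c=04, 00⊕5c=5c, 00⊕5c=5c, 00⊕5c=5c.

241214045c5c5c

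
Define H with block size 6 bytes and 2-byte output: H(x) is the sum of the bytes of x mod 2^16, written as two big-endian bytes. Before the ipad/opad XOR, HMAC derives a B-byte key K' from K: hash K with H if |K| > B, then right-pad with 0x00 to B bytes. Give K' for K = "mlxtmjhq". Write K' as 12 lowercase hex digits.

037500000000

|K| = 8 > B = 6, so first hash the key.
H(K): sum = 109+108+120+116+109+106+104+113 = 885 → 03 75.
Zero-pad H(K) = 03 75 to 6 bytes: K' = 03 75 00 00 00 00.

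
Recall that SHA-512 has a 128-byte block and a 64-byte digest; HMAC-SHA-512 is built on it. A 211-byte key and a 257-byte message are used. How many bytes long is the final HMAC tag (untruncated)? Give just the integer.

The tag is one SHA-512 digest: 64 bytes.

64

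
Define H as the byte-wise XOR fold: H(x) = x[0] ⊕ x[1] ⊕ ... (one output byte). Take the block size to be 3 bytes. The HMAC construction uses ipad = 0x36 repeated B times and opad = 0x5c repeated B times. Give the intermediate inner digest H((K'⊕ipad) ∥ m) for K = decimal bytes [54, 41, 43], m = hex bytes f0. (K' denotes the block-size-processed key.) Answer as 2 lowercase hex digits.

f2

Key decimal bytes [54, 41, 43] = 36 29 2b is exactly B = 3 bytes: K' = 36 29 2b.
K' ⊕ ipad = 00 1f 1d.
Inner input = 00 1f 1d ∥ f0.
Inner hash: XOR 00⊕1f⊕1d⊕f0 = f2.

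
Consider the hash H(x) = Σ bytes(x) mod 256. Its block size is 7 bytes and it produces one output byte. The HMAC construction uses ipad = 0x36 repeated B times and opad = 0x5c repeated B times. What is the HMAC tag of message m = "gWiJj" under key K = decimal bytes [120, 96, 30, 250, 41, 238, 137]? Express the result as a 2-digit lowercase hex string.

6d

Key decimal bytes [120, 96, 30, 250, 41, 238, 137] = 78 60 1e fa 29 ee 89 is exactly B = 7 bytes: K' = 78 60 1e fa 29 ee 89.
K' ⊕ ipad = 4e 56 28 cc 1f d8 bf.  K' ⊕ opad = 24 3c 42 a6 75 b2 d5.
Inner input = (K'⊕ipad) ∥ m = 4e 56 28 cc 1f d8 bf ∥ 67 57 69 4a 6a.
Inner hash: sum = 78+86+40+204+31+216+191+103+87+105+74+106 = 1321; mod 256 = 41 → 29.
Outer input = (K'⊕opad) ∥ inner = 24 3c 42 a6 75 b2 d5 ∥ 29.
Outer hash (tag): sum = 36+60+66+166+117+178+213+41 = 877; mod 256 = 109 → 6d.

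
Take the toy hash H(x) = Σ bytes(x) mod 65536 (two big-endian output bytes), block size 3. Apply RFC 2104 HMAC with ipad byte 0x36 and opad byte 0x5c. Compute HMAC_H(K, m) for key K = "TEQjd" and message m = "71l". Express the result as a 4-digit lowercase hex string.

Key "TEQjd" = 54 45 51 6a 64 is 5 bytes > B = 3, so hash it first: H(key) = 01 b8, then zero-pad to 3 bytes: K' = 01 b8 00.
K' ⊕ ipad = 37 8e 36.  K' ⊕ opad = 5d e4 5c.
Inner input = (K'⊕ipad) ∥ m = 37 8e 36 ∥ 37 31 6c.
Inner hash: sum = 55+142+54+55+49+108 = 463 → 01 cf.
Outer input = (K'⊕opad) ∥ inner = 5d e4 5c ∥ 01 cf.
Outer hash (tag): sum = 93+228+92+1+207 = 621 → 02 6d.

026d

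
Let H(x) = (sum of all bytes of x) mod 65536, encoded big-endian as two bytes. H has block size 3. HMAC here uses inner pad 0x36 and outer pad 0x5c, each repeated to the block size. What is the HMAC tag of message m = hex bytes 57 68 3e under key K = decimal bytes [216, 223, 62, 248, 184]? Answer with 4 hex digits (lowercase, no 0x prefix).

02b0

Key decimal bytes [216, 223, 62, 248, 184] = d8 df 3e f8 b8 is 5 bytes > B = 3, so hash it first: H(key) = 03 a5, then zero-pad to 3 bytes: K' = 03 a5 00.
K' ⊕ ipad = 35 93 36.  K' ⊕ opad = 5f f9 5c.
Inner input = (K'⊕ipad) ∥ m = 35 93 36 ∥ 57 68 3e.
Inner hash: sum = 53+147+54+87+104+62 = 507 → 01 fb.
Outer input = (K'⊕opad) ∥ inner = 5f f9 5c ∥ 01 fb.
Outer hash (tag): sum = 95+249+92+1+251 = 688 → 02 b0.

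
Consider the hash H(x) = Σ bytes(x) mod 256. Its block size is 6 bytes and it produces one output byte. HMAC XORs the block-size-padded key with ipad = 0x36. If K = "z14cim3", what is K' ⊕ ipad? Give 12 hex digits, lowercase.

7d3636363636

Key "z14cim3" = 7a 31 34 63 69 6d 33 is 7 bytes > B = 6, so hash it first: H(key) = 4b, then zero-pad to 6 bytes: K' = 4b 00 00 00 00 00.
XOR each byte with 0x36: 4b⊕36=7d, 00⊕36=36, 00⊕36=36, 00⊕36=36, 00⊕36=36, 00⊕36=36.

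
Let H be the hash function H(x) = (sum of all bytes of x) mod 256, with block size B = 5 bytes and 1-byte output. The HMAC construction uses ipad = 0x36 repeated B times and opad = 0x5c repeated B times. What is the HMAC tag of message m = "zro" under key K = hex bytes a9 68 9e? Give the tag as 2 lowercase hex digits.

Key hex bytes a9 68 9e is 3 bytes ≤ B = 5; zero-pad to 5 bytes: K' = a9 68 9e 00 00.
K' ⊕ ipad = 9f 5e a8 36 36.  K' ⊕ opad = f5 34 c2 5c 5c.
Inner input = (K'⊕ipad) ∥ m = 9f 5e a8 36 36 ∥ 7a 72 6f.
Inner hash: sum = 159+94+168+54+54+122+114+111 = 876; mod 256 = 108 → 6c.
Outer input = (K'⊕opad) ∥ inner = f5 34 c2 5c 5c ∥ 6c.
Outer hash (tag): sum = 245+52+194+92+92+108 = 783; mod 256 = 15 → 0f.

0f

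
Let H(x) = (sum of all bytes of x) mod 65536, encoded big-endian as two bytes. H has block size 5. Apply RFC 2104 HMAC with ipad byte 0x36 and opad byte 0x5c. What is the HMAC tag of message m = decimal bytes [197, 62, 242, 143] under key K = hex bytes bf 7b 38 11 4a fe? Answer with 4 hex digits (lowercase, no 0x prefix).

0264

Key hex bytes bf 7b 38 11 4a fe is 6 bytes > B = 5, so hash it first: H(key) = 02 cb, then zero-pad to 5 bytes: K' = 02 cb 00 00 00.
K' ⊕ ipad = 34 fd 36 36 36.  K' ⊕ opad = 5e 97 5c 5c 5c.
Inner input = (K'⊕ipad) ∥ m = 34 fd 36 36 36 ∥ c5 3e f2 8f.
Inner hash: sum = 52+253+54+54+54+197+62+242+143 = 1111 → 04 57.
Outer input = (K'⊕opad) ∥ inner = 5e 97 5c 5c 5c ∥ 04 57.
Outer hash (tag): sum = 94+151+92+92+92+4+87 = 612 → 02 64.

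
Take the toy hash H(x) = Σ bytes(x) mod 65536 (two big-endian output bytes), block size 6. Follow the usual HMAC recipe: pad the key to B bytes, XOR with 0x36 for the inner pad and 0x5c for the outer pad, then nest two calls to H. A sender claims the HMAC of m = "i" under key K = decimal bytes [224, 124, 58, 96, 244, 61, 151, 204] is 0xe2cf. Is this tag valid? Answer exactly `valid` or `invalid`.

invalid

Key decimal bytes [224, 124, 58, 96, 244, 61, 151, 204] = e0 7c 3a 60 f4 3d 97 cc is 8 bytes > B = 6, so hash it first: H(key) = 04 8a, then zero-pad to 6 bytes: K' = 04 8a 00 00 00 00.
K' ⊕ ipad = 32 bc 36 36 36 36; K' ⊕ opad = 58 d6 5c 5c 5c 5c.
Inner hash: sum = 50+188+54+54+54+54+105 = 559 → 02 2f.
Outer hash (recomputed tag): sum = 88+214+92+92+92+92+2+47 = 719 → 02 cf.
Recomputed tag = 02cf; claimed = e2cf → mismatch.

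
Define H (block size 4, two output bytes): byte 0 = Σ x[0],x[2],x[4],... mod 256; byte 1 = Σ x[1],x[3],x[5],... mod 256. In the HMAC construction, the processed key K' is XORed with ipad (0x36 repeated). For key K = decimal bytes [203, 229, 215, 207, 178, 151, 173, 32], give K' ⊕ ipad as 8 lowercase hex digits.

375d3636

Key decimal bytes [203, 229, 215, 207, 178, 151, 173, 32] = cb e5 d7 cf b2 97 ad 20 is 8 bytes > B = 4, so hash it first: H(key) = 01 6b, then zero-pad to 4 bytes: K' = 01 6b 00 00.
XOR each byte with 0x36: 01⊕36=37, 6b⊕36=5d, 00⊕36=36, 00⊕36=36.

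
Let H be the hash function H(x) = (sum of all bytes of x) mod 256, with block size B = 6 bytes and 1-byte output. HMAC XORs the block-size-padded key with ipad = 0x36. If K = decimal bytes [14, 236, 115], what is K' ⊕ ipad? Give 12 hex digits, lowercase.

38da45363636

Key decimal bytes [14, 236, 115] = 0e ec 73 is 3 bytes ≤ B = 6; zero-pad to 6 bytes: K' = 0e ec 73 00 00 00.
XOR each byte with 0x36: 0e⊕36=38, ec⊕36=da, 73⊕36=45, 00⊕36=36, 00⊕36=36, 00⊕36=36.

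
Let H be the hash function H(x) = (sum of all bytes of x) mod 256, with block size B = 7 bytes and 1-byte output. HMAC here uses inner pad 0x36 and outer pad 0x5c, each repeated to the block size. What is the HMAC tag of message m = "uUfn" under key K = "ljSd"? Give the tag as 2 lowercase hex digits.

6e

Key "ljSd" = 6c 6a 53 64 is 4 bytes ≤ B = 7; zero-pad to 7 bytes: K' = 6c 6a 53 64 00 00 00.
K' ⊕ ipad = 5a 5c 65 52 36 36 36.  K' ⊕ opad = 30 36 0f 38 5c 5c 5c.
Inner input = (K'⊕ipad) ∥ m = 5a 5c 65 52 36 36 36 ∥ 75 55 66 6e.
Inner hash: sum = 90+92+101+82+54+54+54+117+85+102+110 = 941; mod 256 = 173 → ad.
Outer input = (K'⊕opad) ∥ inner = 30 36 0f 38 5c 5c 5c ∥ ad.
Outer hash (tag): sum = 48+54+15+56+92+92+92+173 = 622; mod 256 = 110 → 6e.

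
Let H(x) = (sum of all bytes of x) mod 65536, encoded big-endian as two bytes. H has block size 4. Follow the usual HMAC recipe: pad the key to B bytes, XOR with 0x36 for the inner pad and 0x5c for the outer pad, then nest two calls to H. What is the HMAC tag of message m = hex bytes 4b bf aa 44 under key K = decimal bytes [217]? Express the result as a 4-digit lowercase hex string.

0225

Key decimal bytes [217] = d9 is 1 byte ≤ B = 4; zero-pad to 4 bytes: K' = d9 00 00 00.
K' ⊕ ipad = ef 36 36 36.  K' ⊕ opad = 85 5c 5c 5c.
Inner input = (K'⊕ipad) ∥ m = ef 36 36 36 ∥ 4b bf aa 44.
Inner hash: sum = 239+54+54+54+75+191+170+68 = 905 → 03 89.
Outer input = (K'⊕opad) ∥ inner = 85 5c 5c 5c ∥ 03 89.
Outer hash (tag): sum = 133+92+92+92+3+137 = 549 → 02 25.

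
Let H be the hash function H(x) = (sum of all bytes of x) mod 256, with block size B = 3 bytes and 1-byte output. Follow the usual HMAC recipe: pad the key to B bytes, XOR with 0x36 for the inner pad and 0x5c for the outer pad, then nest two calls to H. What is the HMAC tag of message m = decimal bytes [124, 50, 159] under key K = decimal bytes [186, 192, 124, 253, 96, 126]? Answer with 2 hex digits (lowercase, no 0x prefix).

e5

Key decimal bytes [186, 192, 124, 253, 96, 126] = ba c0 7c fd 60 7e is 6 bytes > B = 3, so hash it first: H(key) = d1, then zero-pad to 3 bytes: K' = d1 00 00.
K' ⊕ ipad = e7 36 36.  K' ⊕ opad = 8d 5c 5c.
Inner input = (K'⊕ipad) ∥ m = e7 36 36 ∥ 7c 32 9f.
Inner hash: sum = 231+54+54+124+50+159 = 672; mod 256 = 160 → a0.
Outer input = (K'⊕opad) ∥ inner = 8d 5c 5c ∥ a0.
Outer hash (tag): sum = 141+92+92+160 = 485; mod 256 = 229 → e5.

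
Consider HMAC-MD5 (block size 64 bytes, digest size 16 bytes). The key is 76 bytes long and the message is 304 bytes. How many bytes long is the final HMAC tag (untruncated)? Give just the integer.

16

The tag is one MD5 digest: 16 bytes.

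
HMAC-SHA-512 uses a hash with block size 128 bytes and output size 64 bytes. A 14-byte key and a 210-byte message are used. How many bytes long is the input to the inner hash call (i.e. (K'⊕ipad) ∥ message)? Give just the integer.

338

Key is 14 ≤ 128 bytes, zero-padded: |K'| = 128.
Inner input = (K'⊕ipad) ∥ m → 128 + 210 = 338 bytes.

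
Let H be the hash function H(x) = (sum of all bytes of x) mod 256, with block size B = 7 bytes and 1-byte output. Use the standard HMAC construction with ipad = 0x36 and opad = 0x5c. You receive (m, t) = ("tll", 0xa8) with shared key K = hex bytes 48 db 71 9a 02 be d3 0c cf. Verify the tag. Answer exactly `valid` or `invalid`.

Key hex bytes 48 db 71 9a 02 be d3 0c cf is 9 bytes > B = 7, so hash it first: H(key) = 9c, then zero-pad to 7 bytes: K' = 9c 00 00 00 00 00 00.
K' ⊕ ipad = aa 36 36 36 36 36 36; K' ⊕ opad = c0 5c 5c 5c 5c 5c 5c.
Inner hash: sum = 170+54+54+54+54+54+54+116+108+108 = 826; mod 256 = 58 → 3a.
Outer hash (recomputed tag): sum = 192+92+92+92+92+92+92+58 = 802; mod 256 = 34 → 22.
Recomputed tag = 22; claimed = a8 → mismatch.

invalid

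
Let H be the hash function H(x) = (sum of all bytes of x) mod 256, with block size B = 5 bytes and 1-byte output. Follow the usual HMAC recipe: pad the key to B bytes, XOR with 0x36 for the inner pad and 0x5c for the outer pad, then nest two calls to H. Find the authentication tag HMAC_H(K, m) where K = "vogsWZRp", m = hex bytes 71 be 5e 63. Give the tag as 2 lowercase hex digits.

Key "vogsWZRp" = 76 6f 67 73 57 5a 52 70 is 8 bytes > B = 5, so hash it first: H(key) = 32, then zero-pad to 5 bytes: K' = 32 00 00 00 00.
K' ⊕ ipad = 04 36 36 36 36.  K' ⊕ opad = 6e 5c 5c 5c 5c.
Inner input = (K'⊕ipad) ∥ m = 04 36 36 36 36 ∥ 71 be 5e 63.
Inner hash: sum = 4+54+54+54+54+113+190+94+99 = 716; mod 256 = 204 → cc.
Outer input = (K'⊕opad) ∥ inner = 6e 5c 5c 5c 5c ∥ cc.
Outer hash (tag): sum = 110+92+92+92+92+204 = 682; mod 256 = 170 → aa.

aa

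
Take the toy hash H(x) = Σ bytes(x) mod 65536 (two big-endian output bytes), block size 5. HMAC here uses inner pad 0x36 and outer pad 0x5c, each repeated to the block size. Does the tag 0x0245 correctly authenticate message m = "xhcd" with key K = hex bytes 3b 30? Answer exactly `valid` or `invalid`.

valid

Key hex bytes 3b 30 is 2 bytes ≤ B = 5; zero-pad to 5 bytes: K' = 3b 30 00 00 00.
K' ⊕ ipad = 0d 06 36 36 36; K' ⊕ opad = 67 6c 5c 5c 5c.
Inner hash: sum = 13+6+54+54+54+120+104+99+100 = 604 → 02 5c.
Outer hash (recomputed tag): sum = 103+108+92+92+92+2+92 = 581 → 02 45.
Recomputed tag = 0245; claimed = 0245 → match.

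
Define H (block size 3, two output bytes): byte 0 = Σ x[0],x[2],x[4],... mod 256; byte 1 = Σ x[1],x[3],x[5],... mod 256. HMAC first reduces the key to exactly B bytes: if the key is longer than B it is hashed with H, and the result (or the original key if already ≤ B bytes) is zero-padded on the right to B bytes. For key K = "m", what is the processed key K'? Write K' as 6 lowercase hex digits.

Key "m" = 6d is 1 byte ≤ B = 3; zero-pad to 3 bytes: K' = 6d 00 00.

6d0000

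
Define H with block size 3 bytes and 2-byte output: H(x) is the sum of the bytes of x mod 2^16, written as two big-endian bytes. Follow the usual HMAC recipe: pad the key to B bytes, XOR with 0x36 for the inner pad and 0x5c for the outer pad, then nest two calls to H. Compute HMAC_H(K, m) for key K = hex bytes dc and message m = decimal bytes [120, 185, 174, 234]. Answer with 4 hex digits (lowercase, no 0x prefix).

Key hex bytes dc is 1 byte ≤ B = 3; zero-pad to 3 bytes: K' = dc 00 00.
K' ⊕ ipad = ea 36 36.  K' ⊕ opad = 80 5c 5c.
Inner input = (K'⊕ipad) ∥ m = ea 36 36 ∥ 78 b9 ae ea.
Inner hash: sum = 234+54+54+120+185+174+234 = 1055 → 04 1f.
Outer input = (K'⊕opad) ∥ inner = 80 5c 5c ∥ 04 1f.
Outer hash (tag): sum = 128+92+92+4+31 = 347 → 01 5b.

015b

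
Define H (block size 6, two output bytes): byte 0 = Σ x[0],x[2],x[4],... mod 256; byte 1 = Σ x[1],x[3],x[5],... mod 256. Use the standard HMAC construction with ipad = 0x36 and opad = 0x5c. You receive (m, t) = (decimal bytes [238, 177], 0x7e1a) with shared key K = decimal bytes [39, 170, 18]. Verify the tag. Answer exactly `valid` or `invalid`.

invalid

Key decimal bytes [39, 170, 18] = 27 aa 12 is 3 bytes ≤ B = 6; zero-pad to 6 bytes: K' = 27 aa 12 00 00 00.
K' ⊕ ipad = 11 9c 24 36 36 36; K' ⊕ opad = 7b f6 4e 5c 5c 5c.
Inner hash: even-index sum = 345 mod 256 = 89; odd-index sum = 441 mod 256 = 185 → 59 b9.
Outer hash (recomputed tag): even-index sum = 382 mod 256 = 126; odd-index sum = 615 mod 256 = 103 → 7e 67.
Recomputed tag = 7e67; claimed = 7e1a → mismatch.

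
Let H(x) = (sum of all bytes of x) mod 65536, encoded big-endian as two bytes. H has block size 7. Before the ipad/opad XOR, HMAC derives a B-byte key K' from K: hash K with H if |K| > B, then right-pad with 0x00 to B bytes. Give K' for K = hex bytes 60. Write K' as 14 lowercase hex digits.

60000000000000

Key hex bytes 60 is 1 byte ≤ B = 7; zero-pad to 7 bytes: K' = 60 00 00 00 00 00 00.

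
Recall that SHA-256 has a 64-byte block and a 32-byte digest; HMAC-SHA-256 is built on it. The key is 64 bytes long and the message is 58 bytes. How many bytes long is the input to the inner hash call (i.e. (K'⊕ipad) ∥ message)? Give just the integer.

Key is 64 ≤ 64 bytes, zero-padded: |K'| = 64.
Inner input = (K'⊕ipad) ∥ m → 64 + 58 = 122 bytes.

122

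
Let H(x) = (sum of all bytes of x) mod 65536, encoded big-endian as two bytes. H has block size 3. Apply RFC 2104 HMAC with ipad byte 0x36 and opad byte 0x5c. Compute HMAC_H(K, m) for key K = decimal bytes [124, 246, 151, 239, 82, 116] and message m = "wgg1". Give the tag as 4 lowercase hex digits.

0208

Key decimal bytes [124, 246, 151, 239, 82, 116] = 7c f6 97 ef 52 74 is 6 bytes > B = 3, so hash it first: H(key) = 03 be, then zero-pad to 3 bytes: K' = 03 be 00.
K' ⊕ ipad = 35 88 36.  K' ⊕ opad = 5f e2 5c.
Inner input = (K'⊕ipad) ∥ m = 35 88 36 ∥ 77 67 67 31.
Inner hash: sum = 53+136+54+119+103+103+49 = 617 → 02 69.
Outer input = (K'⊕opad) ∥ inner = 5f e2 5c ∥ 02 69.
Outer hash (tag): sum = 95+226+92+2+105 = 520 → 02 08.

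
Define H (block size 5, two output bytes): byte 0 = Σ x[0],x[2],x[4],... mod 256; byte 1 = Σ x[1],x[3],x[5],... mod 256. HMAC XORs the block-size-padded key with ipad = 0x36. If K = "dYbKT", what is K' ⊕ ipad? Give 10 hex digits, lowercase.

Key "dYbKT" = 64 59 62 4b 54 is exactly B = 5 bytes: K' = 64 59 62 4b 54.
XOR each byte with 0x36: 64⊕36=52, 59⊕36=6f, 62⊕36=54, 4b⊕36=7d, 54⊕36=62.

526f547d62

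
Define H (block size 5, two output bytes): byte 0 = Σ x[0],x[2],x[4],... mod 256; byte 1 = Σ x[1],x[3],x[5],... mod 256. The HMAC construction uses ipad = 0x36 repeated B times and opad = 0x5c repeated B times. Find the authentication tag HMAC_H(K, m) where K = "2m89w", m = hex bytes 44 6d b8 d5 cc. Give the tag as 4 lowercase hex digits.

2f2b

Key "2m89w" = 32 6d 38 39 77 is exactly B = 5 bytes: K' = 32 6d 38 39 77.
K' ⊕ ipad = 04 5b 0e 0f 41.  K' ⊕ opad = 6e 31 64 65 2b.
Inner input = (K'⊕ipad) ∥ m = 04 5b 0e 0f 41 ∥ 44 6d b8 d5 cc.
Inner hash: even-index sum = 405 mod 256 = 149; odd-index sum = 562 mod 256 = 50 → 95 32.
Outer input = (K'⊕opad) ∥ inner = 6e 31 64 65 2b ∥ 95 32.
Outer hash (tag): even-index sum = 303 mod 256 = 47; odd-index sum = 299 mod 256 = 43 → 2f 2b.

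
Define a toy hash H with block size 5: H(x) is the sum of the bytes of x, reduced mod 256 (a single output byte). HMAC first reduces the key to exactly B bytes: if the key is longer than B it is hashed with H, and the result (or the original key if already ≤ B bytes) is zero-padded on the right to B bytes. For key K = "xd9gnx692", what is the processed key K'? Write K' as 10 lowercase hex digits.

|K| = 9 > B = 5, so first hash the key.
H(K): sum = 120+100+57+103+110+120+54+57+50 = 771; mod 256 = 3 → 03.
Zero-pad H(K) = 03 to 5 bytes: K' = 03 00 00 00 00.

0300000000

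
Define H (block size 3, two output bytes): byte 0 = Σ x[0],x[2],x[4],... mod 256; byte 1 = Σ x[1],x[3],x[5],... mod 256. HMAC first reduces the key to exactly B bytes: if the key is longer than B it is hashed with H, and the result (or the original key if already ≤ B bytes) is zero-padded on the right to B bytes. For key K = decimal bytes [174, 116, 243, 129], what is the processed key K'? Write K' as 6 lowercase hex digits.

a1f500

|K| = 4 > B = 3, so first hash the key.
H(K): even-index sum = 417 mod 256 = 161; odd-index sum = 245 mod 256 = 245 → a1 f5.
Zero-pad H(K) = a1 f5 to 3 bytes: K' = a1 f5 00.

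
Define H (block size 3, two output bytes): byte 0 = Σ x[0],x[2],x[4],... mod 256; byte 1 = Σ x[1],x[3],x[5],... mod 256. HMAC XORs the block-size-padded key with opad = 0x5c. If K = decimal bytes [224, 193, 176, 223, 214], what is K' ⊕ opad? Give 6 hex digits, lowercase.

Key decimal bytes [224, 193, 176, 223, 214] = e0 c1 b0 df d6 is 5 bytes > B = 3, so hash it first: H(key) = 66 a0, then zero-pad to 3 bytes: K' = 66 a0 00.
XOR each byte with 0x5c: 66⊕5c=3a, a0⊕5c=fc, 00⊕5c=5c.

3afc5c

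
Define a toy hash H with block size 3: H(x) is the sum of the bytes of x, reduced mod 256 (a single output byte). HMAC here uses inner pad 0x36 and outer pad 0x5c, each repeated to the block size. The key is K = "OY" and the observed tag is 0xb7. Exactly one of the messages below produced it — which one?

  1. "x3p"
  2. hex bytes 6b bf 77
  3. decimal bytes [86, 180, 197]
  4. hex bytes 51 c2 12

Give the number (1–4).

Key "OY" = 4f 59 is 2 bytes ≤ B = 3; zero-pad to 3 bytes: K' = 4f 59 00.
K' ⊕ ipad = 79 6f 36; K' ⊕ opad = 13 05 5c.
m1: inner = H(79 6f 36 78 33 70) = 39; tag = H(13 05 5c 39) = ad
m2: inner = H(79 6f 36 6b bf 77) = bf; tag = H(13 05 5c bf) = 33
m3: inner = H(79 6f 36 56 b4 c5) = ed; tag = H(13 05 5c ed) = 61
m4: inner = H(79 6f 36 51 c2 12) = 43; tag = H(13 05 5c 43) = b7 ← matches

4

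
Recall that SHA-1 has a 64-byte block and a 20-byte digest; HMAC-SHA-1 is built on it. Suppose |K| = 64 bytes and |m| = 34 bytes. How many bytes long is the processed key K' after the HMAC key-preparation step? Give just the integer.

64

Key is 64 ≤ 64 bytes, zero-padded: |K'| = 64.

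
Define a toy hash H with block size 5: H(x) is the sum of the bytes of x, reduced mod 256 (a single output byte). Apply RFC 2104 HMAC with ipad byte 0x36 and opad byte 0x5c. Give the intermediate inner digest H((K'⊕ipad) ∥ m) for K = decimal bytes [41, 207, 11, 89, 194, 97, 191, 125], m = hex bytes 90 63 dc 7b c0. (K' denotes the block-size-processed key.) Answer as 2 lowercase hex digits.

6f

Key decimal bytes [41, 207, 11, 89, 194, 97, 191, 125] = 29 cf 0b 59 c2 61 bf 7d is 8 bytes > B = 5, so hash it first: H(key) = bb, then zero-pad to 5 bytes: K' = bb 00 00 00 00.
K' ⊕ ipad = 8d 36 36 36 36.
Inner input = 8d 36 36 36 36 ∥ 90 63 dc 7b c0.
Inner hash: sum = 141+54+54+54+54+144+99+220+123+192 = 1135; mod 256 = 111 → 6f.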